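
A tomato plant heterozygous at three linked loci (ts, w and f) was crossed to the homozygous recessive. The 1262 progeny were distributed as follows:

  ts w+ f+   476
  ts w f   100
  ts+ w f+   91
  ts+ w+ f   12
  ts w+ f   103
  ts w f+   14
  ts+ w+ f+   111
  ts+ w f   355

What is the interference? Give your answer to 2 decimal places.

0.37

The two most frequent reciprocal classes, ts+ w f and ts w+ f+, are the parental types, so the F1 was ts+ w f / ts w+ f+.
The two rarest classes, ts+ w+ f and ts w f+, are the double crossovers. Comparing them with the parentals, only the w allele has switched, so w is the middle locus and the order is ts – w – f.
ts–w: (211 + 26)/1262 = 0.1878; w–f: (194 + 26)/1262 = 0.1743.
Expected DCO frequency = 0.1878 × 0.1743 ≈ 0.03273; observed = 26/1262 ≈ 0.02060.
Coefficient of coincidence = 0.02060/0.03273 ≈ 0.63; interference = 1 − 0.63 = 0.37.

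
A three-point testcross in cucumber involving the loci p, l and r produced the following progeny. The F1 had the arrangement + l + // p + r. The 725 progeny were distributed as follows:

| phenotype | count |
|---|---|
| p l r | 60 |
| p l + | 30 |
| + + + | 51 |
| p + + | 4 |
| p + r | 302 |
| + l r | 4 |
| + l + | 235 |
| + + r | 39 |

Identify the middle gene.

r

The two rarest classes, + l r and p + +, are the double crossovers. Comparing them with the parentals, only the r allele has switched, so r is the middle locus and the order is l – r – p.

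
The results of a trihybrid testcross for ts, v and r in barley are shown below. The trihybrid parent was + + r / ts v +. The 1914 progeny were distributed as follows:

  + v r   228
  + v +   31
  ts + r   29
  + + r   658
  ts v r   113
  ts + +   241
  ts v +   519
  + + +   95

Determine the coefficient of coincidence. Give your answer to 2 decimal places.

The two rarest classes, ts + r and + v +, are the double crossovers. Comparing them with the parentals, only the ts allele has switched, so ts is the middle locus and the order is r – ts – v.
r–ts: (208 + 60)/1914 = 0.1400; ts–v: (469 + 60)/1914 = 0.2764.
Expected DCO frequency = 0.1400 × 0.2764 ≈ 0.03870; observed = 60/1914 ≈ 0.03135.
Coefficient of coincidence = 0.03135/0.03870 ≈ 0.81.

0.81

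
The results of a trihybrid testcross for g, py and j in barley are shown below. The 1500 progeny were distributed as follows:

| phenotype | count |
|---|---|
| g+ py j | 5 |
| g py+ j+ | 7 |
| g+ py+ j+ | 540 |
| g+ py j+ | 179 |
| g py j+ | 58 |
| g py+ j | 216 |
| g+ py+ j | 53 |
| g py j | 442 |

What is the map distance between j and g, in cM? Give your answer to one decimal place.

The two most frequent reciprocal classes, g py j and g+ py+ j+, are the parental types, so the F1 was g py j / g+ py+ j+.
The two rarest classes, g+ py j and g py+ j+, are the double crossovers. Comparing them with the parentals, only the g allele has switched, so g is the middle locus and the order is j – g – py.
Crossovers in the j–g interval produce the single-crossover classes g py j+ and g+ py+ j (58 + 53 = 111) plus the double crossovers (12).
RF(j–g) = (111 + 12) / 1500 = 123/1500 = 0.0820 → 8.2 cM.

8.2 cM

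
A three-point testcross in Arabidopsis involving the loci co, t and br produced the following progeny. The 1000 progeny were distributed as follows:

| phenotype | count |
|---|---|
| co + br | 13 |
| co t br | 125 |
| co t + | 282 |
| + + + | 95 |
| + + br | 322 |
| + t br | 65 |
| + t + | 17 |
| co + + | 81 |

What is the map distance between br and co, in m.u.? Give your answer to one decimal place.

25.0 m.u.

The two most frequent reciprocal classes, + + br and co t +, are the parental types, so the F1 was + + br / co t +.
The two rarest classes, co + br and + t +, are the double crossovers. Comparing them with the parentals, only the co allele has switched, so co is the middle locus and the order is t – co – br.
Crossovers in the co–br interval produce the single-crossover classes + + + and co t br (95 + 125 = 220) plus the double crossovers (30).
RF(co–br) = (220 + 30) / 1000 = 250/1000 = 0.2500 → 25.0 m.u.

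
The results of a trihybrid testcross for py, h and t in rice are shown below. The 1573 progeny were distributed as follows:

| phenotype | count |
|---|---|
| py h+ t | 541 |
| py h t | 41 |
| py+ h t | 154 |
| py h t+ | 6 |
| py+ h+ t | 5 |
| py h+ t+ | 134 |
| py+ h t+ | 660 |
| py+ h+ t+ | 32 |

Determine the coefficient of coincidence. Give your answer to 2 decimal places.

0.69

The two most frequent reciprocal classes, py+ h t+ and py h+ t, are the parental types, so the F1 was py+ h t+ / py h+ t.
The two rarest classes, py h t+ and py+ h+ t, are the double crossovers. Comparing them with the parentals, only the py allele has switched, so py is the middle locus and the order is h – py – t.
h–py: (73 + 11)/1573 = 0.0534; py–t: (288 + 11)/1573 = 0.1901.
Expected DCO frequency = 0.0534 × 0.1901 ≈ 0.01015; observed = 11/1573 ≈ 0.00699.
Coefficient of coincidence = 0.00699/0.01015 ≈ 0.69.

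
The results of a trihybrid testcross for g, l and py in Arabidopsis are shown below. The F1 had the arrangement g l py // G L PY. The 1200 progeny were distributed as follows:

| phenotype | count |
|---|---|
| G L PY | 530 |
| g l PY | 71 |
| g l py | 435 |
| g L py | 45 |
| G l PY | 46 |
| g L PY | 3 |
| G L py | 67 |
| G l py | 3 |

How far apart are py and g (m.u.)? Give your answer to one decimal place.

12.0 m.u.

The two rarest classes, G l py and g L PY, are the double crossovers. Comparing them with the parentals, only the g allele has switched, so g is the middle locus and the order is l – g – py.
Crossovers in the g–py interval produce the single-crossover classes g l PY and G L py (71 + 67 = 138) plus the double crossovers (6).
RF(g–py) = (138 + 6) / 1200 = 144/1200 = 0.1200 → 12.0 m.u.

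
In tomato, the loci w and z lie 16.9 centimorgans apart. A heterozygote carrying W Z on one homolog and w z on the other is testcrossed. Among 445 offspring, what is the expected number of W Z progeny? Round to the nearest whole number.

185

A map distance of 16.9 centimorgans corresponds to a recombination frequency of 0.169.
The F1 is W Z / w z, so W Z is a parental gamete class with expected frequency (1 − r)/2 = 0.831/2 = 0.4155.
Expected number = 0.4155 × 445 = 184.90 ≈ 185.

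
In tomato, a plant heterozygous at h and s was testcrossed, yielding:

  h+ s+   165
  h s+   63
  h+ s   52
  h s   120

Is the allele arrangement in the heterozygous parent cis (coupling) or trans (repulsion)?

The two most frequent classes are h+ s+ (165) and h s (120); these are the parental (non-recombinant) types.
So the F1 carried h+ s+ on one chromosome and h s on the other — the recessive alleles are on the same chromosome (cis / coupling).

cis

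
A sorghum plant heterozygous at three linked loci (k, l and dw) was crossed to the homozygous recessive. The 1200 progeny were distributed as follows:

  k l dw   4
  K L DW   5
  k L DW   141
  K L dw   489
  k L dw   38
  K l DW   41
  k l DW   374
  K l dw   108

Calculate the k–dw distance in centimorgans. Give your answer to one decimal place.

7.3 centimorgans

The two most frequent reciprocal classes, k l DW and K L dw, are the parental types, so the F1 was k l DW / K L dw.
The two rarest classes, k l dw and K L DW, are the double crossovers. Comparing them with the parentals, only the dw allele has switched, so dw is the middle locus and the order is l – dw – k.
Crossovers in the dw–k interval produce the single-crossover classes K l DW and k L dw (41 + 38 = 79) plus the double crossovers (9).
RF(dw–k) = (79 + 9) / 1200 = 88/1200 = 0.0733 → 7.3 centimorgans.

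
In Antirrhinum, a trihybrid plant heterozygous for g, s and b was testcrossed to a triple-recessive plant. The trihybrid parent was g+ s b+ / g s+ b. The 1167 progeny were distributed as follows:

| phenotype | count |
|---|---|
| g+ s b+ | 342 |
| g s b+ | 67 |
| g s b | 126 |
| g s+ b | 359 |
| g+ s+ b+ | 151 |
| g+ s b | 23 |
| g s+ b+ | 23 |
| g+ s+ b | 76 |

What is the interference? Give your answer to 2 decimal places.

The two rarest classes, g+ s b and g s+ b+, are the double crossovers. Comparing them with the parentals, only the b allele has switched, so b is the middle locus and the order is g – b – s.
g–b: (143 + 46)/1167 = 0.1620; b–s: (277 + 46)/1167 = 0.2768.
Expected DCO frequency = 0.1620 × 0.2768 ≈ 0.04484; observed = 46/1167 ≈ 0.03942.
Coefficient of coincidence = 0.03942/0.04484 ≈ 0.88; interference = 1 − 0.88 = 0.12.

0.12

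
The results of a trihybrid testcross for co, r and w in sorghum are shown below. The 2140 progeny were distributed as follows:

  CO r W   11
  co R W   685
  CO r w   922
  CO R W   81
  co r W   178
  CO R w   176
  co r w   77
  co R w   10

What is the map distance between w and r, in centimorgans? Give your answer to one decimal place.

The two most frequent reciprocal classes, co R W and CO r w, are the parental types, so the F1 was co R W / CO r w.
The two rarest classes, co R w and CO r W, are the double crossovers. Comparing them with the parentals, only the w allele has switched, so w is the middle locus and the order is r – w – co.
Crossovers in the r–w interval produce the single-crossover classes co r W and CO R w (178 + 176 = 354) plus the double crossovers (21).
RF(r–w) = (354 + 21) / 2140 = 375/2140 = 0.1752 → 17.5 centimorgans.

17.5 centimorgans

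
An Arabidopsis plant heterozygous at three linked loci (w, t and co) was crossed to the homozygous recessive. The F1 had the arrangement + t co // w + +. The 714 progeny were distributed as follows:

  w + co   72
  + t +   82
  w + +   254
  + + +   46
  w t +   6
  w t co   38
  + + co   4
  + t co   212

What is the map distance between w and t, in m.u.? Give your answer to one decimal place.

The two rarest classes, + + co and w t +, are the double crossovers. Comparing them with the parentals, only the t allele has switched, so t is the middle locus and the order is co – t – w.
Crossovers in the t–w interval produce the single-crossover classes w t co and + + + (38 + 46 = 84) plus the double crossovers (10).
RF(t–w) = (84 + 10) / 714 = 94/714 = 0.1317 → 13.2 m.u.

13.2 m.u.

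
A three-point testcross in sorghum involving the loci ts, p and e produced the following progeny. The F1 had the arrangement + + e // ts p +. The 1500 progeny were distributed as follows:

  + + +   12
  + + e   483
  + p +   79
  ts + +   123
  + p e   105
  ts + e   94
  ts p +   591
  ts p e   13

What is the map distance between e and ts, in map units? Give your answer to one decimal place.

13.2 map units

The two rarest classes, + + + and ts p e, are the double crossovers. Comparing them with the parentals, only the e allele has switched, so e is the middle locus and the order is p – e – ts.
Crossovers in the e–ts interval produce the single-crossover classes ts + e and + p + (94 + 79 = 173) plus the double crossovers (25).
RF(e–ts) = (173 + 25) / 1500 = 198/1500 = 0.1320 → 13.2 map units.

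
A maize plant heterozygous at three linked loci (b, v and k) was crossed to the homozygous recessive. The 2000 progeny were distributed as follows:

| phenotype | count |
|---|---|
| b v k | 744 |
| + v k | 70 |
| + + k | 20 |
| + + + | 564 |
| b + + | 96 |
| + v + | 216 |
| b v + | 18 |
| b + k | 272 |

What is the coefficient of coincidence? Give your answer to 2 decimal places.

The two most frequent reciprocal classes, + + + and b v k, are the parental types, so the F1 was + + + / b v k.
The two rarest classes, + + k and b v +, are the double crossovers. Comparing them with the parentals, only the k allele has switched, so k is the middle locus and the order is b – k – v.
b–k: (166 + 38)/2000 = 0.1020; k–v: (488 + 38)/2000 = 0.2630.
Expected DCO frequency = 0.1020 × 0.2630 ≈ 0.02683; observed = 38/2000 ≈ 0.01900.
Coefficient of coincidence = 0.01900/0.02683 ≈ 0.71.

0.71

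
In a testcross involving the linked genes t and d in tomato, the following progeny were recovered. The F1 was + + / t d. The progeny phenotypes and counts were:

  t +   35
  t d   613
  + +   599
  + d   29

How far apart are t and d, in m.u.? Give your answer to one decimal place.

5.0 m.u.

The recombinant classes are + d and t +: 29 + 35 = 64.
Recombination frequency = 64/1276 = 0.0502 ≈ 5.0%, i.e. 5.0 m.u.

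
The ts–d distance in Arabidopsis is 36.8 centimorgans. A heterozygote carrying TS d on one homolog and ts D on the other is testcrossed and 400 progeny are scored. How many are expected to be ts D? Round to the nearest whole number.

A map distance of 36.8 centimorgans corresponds to a recombination frequency of 0.368.
The F1 is TS d / ts D, so ts D is a parental gamete class with expected frequency (1 − r)/2 = 0.632/2 = 0.3160.
Expected number = 0.3160 × 400 = 126.40 ≈ 126.

126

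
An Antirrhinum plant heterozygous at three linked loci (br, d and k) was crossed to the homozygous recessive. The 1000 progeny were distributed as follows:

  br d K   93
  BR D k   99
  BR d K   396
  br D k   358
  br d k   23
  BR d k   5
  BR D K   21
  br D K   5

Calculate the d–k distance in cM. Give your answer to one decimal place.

5.4 cM

The two most frequent reciprocal classes, br D k and BR d K, are the parental types, so the F1 was br D k / BR d K.
The two rarest classes, br D K and BR d k, are the double crossovers. Comparing them with the parentals, only the k allele has switched, so k is the middle locus and the order is br – k – d.
Crossovers in the k–d interval produce the single-crossover classes br d k and BR D K (23 + 21 = 44) plus the double crossovers (10).
RF(k–d) = (44 + 10) / 1000 = 54/1000 = 0.0540 → 5.4 cM.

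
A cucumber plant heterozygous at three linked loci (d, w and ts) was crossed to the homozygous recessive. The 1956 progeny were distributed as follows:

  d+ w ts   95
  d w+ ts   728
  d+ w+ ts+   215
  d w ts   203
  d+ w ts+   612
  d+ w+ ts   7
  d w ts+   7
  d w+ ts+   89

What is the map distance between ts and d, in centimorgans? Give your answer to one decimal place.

The two most frequent reciprocal classes, d w+ ts and d+ w ts+, are the parental types, so the F1 was d w+ ts / d+ w ts+.
The two rarest classes, d+ w+ ts and d w ts+, are the double crossovers. Comparing them with the parentals, only the d allele has switched, so d is the middle locus and the order is w – d – ts.
Crossovers in the d–ts interval produce the single-crossover classes d w+ ts+ and d+ w ts (89 + 95 = 184) plus the double crossovers (14).
RF(d–ts) = (184 + 14) / 1956 = 198/1956 = 0.1012 → 10.1 centimorgans.

10.1 centimorgans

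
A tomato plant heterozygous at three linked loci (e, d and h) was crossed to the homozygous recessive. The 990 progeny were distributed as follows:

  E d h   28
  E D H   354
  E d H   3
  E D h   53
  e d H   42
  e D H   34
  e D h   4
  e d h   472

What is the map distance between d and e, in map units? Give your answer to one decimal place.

The two most frequent reciprocal classes, E D H and e d h, are the parental types, so the F1 was E D H / e d h.
The two rarest classes, E d H and e D h, are the double crossovers. Comparing them with the parentals, only the d allele has switched, so d is the middle locus and the order is h – d – e.
Crossovers in the d–e interval produce the single-crossover classes e D H and E d h (34 + 28 = 62) plus the double crossovers (7).
RF(d–e) = (62 + 7) / 990 = 69/990 = 0.0697 → 7.0 map units.

7.0 map units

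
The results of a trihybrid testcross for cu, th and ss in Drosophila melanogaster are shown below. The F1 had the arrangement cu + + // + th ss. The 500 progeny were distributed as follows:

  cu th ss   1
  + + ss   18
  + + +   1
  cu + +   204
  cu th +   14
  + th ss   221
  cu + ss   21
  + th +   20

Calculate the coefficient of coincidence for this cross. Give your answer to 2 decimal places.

The two rarest classes, + + + and cu th ss, are the double crossovers. Comparing them with the parentals, only the cu allele has switched, so cu is the middle locus and the order is th – cu – ss.
th–cu: (32 + 2)/500 = 0.0680; cu–ss: (41 + 2)/500 = 0.0860.
Expected DCO frequency = 0.0680 × 0.0860 ≈ 0.00585; observed = 2/500 ≈ 0.00400.
Coefficient of coincidence = 0.00400/0.00585 ≈ 0.68.

0.68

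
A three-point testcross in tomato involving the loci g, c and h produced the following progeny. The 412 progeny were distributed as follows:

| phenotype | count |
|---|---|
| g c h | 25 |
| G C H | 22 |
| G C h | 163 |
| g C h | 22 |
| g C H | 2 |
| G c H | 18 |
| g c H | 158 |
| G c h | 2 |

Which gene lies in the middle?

The two most frequent reciprocal classes, G C h and g c H, are the parental types, so the F1 was G C h / g c H.
The two rarest classes, G c h and g C H, are the double crossovers. Comparing them with the parentals, only the c allele has switched, so c is the middle locus and the order is g – c – h.

c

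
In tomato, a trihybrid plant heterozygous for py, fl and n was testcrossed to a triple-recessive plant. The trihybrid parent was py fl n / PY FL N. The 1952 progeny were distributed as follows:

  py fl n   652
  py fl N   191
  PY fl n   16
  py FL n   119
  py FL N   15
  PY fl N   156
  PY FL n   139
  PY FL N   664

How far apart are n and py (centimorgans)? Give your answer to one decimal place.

18.5 centimorgans

The two rarest classes, PY fl n and py FL N, are the double crossovers. Comparing them with the parentals, only the py allele has switched, so py is the middle locus and the order is n – py – fl.
Crossovers in the n–py interval produce the single-crossover classes py fl N and PY FL n (191 + 139 = 330) plus the double crossovers (31).
RF(n–py) = (330 + 31) / 1952 = 361/1952 = 0.1849 → 18.5 centimorgans.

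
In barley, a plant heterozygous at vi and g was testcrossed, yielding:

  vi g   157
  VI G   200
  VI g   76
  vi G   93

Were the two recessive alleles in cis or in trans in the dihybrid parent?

The two most frequent classes are VI G (200) and vi g (157); these are the parental (non-recombinant) types.
So the F1 carried VI G on one chromosome and vi g on the other — the recessive alleles are on the same chromosome (cis / coupling).

cis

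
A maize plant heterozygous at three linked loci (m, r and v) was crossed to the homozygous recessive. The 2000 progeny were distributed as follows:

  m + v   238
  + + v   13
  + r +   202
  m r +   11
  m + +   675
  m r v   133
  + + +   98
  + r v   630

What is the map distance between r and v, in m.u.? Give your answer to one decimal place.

23.2 m.u.

The two most frequent reciprocal classes, m + + and + r v, are the parental types, so the F1 was m + + / + r v.
The two rarest classes, m r + and + + v, are the double crossovers. Comparing them with the parentals, only the r allele has switched, so r is the middle locus and the order is v – r – m.
Crossovers in the v–r interval produce the single-crossover classes m + v and + r + (238 + 202 = 440) plus the double crossovers (24).
RF(v–r) = (440 + 24) / 2000 = 464/2000 = 0.2320 → 23.2 m.u.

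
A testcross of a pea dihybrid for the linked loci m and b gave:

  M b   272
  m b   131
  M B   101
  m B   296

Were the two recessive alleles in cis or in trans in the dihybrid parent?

trans

The two most frequent classes are M b (272) and m B (296); these are the parental (non-recombinant) types.
So the F1 carried M b on one chromosome and m B on the other — the recessive alleles are on opposite chromosomes (trans / repulsion).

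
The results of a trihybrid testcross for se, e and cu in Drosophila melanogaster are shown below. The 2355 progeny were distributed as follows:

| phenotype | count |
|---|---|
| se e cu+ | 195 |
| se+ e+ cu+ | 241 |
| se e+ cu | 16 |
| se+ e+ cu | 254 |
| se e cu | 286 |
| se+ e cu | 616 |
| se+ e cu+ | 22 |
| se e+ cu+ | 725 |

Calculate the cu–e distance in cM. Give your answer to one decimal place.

20.7 cM

The two most frequent reciprocal classes, se e+ cu+ and se+ e cu, are the parental types, so the F1 was se e+ cu+ / se+ e cu.
The two rarest classes, se e+ cu and se+ e cu+, are the double crossovers. Comparing them with the parentals, only the cu allele has switched, so cu is the middle locus and the order is se – cu – e.
Crossovers in the cu–e interval produce the single-crossover classes se e cu+ and se+ e+ cu (195 + 254 = 449) plus the double crossovers (38).
RF(cu–e) = (449 + 38) / 2355 = 487/2355 = 0.2068 → 20.7 cM.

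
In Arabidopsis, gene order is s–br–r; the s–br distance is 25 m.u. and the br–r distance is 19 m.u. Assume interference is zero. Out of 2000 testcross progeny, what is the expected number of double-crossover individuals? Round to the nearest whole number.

95

Map distances give recombination frequencies of 0.250 and 0.190 for the two intervals.
With no interference, expected double-crossover frequency = 0.250 × 0.190 = 0.04750.
Expected number = 0.04750 × 2000 = 95.00 ≈ 95.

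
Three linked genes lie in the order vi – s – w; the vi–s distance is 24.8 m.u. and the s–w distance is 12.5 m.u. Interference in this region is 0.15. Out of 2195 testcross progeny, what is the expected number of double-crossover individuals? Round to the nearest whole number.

58

Map distances give recombination frequencies of 0.248 and 0.125 for the two intervals.
With interference 0.15 (so coincidence = 0.85), expected double-crossover frequency = 0.248 × 0.125 × 0.85 = 0.02635.
Expected number = 0.02635 × 2195 = 57.84 ≈ 58.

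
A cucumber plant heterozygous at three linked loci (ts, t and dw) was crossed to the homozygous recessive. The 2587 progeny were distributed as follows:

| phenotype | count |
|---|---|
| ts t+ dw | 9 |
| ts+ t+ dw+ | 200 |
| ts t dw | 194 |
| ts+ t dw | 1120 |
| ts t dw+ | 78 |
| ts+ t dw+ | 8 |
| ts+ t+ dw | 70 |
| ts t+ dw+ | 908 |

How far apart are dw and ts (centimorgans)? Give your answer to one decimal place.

The two most frequent reciprocal classes, ts t+ dw+ and ts+ t dw, are the parental types, so the F1 was ts t+ dw+ / ts+ t dw.
The two rarest classes, ts t+ dw and ts+ t dw+, are the double crossovers. Comparing them with the parentals, only the dw allele has switched, so dw is the middle locus and the order is ts – dw – t.
Crossovers in the ts–dw interval produce the single-crossover classes ts+ t+ dw+ and ts t dw (200 + 194 = 394) plus the double crossovers (17).
RF(ts–dw) = (394 + 17) / 2587 = 411/2587 = 0.1589 → 15.9 centimorgans.

15.9 centimorgans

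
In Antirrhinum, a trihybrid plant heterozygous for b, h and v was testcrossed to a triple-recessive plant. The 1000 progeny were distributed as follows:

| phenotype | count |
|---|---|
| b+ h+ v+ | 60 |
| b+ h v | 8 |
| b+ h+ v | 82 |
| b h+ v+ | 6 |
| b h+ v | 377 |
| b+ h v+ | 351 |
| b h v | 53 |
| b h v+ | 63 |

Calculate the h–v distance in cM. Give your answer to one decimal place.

12.7 cM

The two most frequent reciprocal classes, b h+ v and b+ h v+, are the parental types, so the F1 was b h+ v / b+ h v+.
The two rarest classes, b h+ v+ and b+ h v, are the double crossovers. Comparing them with the parentals, only the v allele has switched, so v is the middle locus and the order is b – v – h.
Crossovers in the v–h interval produce the single-crossover classes b h v and b+ h+ v+ (53 + 60 = 113) plus the double crossovers (14).
RF(v–h) = (113 + 14) / 1000 = 127/1000 = 0.1270 → 12.7 cM.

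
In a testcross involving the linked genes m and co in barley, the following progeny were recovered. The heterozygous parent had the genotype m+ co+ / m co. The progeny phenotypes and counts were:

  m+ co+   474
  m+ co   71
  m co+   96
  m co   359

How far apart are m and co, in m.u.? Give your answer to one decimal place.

The recombinant classes are m+ co and m co+: 71 + 96 = 167.
Recombination frequency = 167/1000 = 0.1670 ≈ 16.7%, i.e. 16.7 m.u.

16.7 m.u.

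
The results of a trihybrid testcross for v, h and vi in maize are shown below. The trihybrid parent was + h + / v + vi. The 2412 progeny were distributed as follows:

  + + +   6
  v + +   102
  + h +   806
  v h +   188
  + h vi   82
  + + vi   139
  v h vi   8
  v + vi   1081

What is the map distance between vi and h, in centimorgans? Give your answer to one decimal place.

The two rarest classes, + + + and v h vi, are the double crossovers. Comparing them with the parentals, only the h allele has switched, so h is the middle locus and the order is vi – h – v.
Crossovers in the vi–h interval produce the single-crossover classes + h vi and v + + (82 + 102 = 184) plus the double crossovers (14).
RF(vi–h) = (184 + 14) / 2412 = 198/2412 = 0.0821 → 8.2 centimorgans.

8.2 centimorgans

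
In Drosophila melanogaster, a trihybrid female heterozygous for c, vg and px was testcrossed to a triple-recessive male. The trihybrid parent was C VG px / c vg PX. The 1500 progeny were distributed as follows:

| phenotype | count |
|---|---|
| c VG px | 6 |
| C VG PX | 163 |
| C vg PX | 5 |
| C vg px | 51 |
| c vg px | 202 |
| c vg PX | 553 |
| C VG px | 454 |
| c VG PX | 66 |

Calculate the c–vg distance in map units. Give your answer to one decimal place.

8.5 map units

The two rarest classes, c VG px and C vg PX, are the double crossovers. Comparing them with the parentals, only the c allele has switched, so c is the middle locus and the order is vg – c – px.
Crossovers in the vg–c interval produce the single-crossover classes C vg px and c VG PX (51 + 66 = 117) plus the double crossovers (11).
RF(vg–c) = (117 + 11) / 1500 = 128/1500 = 0.0853 → 8.5 map units.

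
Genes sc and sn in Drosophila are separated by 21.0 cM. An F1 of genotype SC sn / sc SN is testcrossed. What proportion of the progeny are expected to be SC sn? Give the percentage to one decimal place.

39.5%

A map distance of 21.0 cM corresponds to a recombination frequency of 0.210.
The F1 is SC sn / sc SN, so SC sn is a parental gamete class with expected frequency (1 − r)/2 = 0.790/2 = 0.3950.
That is 0.3950 = 39.5% of the progeny.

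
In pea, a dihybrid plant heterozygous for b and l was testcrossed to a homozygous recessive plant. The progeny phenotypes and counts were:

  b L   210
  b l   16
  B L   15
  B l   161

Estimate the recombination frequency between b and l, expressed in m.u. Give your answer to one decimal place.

7.7 m.u.

The two most frequent classes, B l (161) and b L (210), are the parental types, so the F1 was B l / b L.
The recombinant classes are B L and b l: 15 + 16 = 31.
Recombination frequency = 31/402 = 0.0771 ≈ 7.7%, i.e. 7.7 m.u.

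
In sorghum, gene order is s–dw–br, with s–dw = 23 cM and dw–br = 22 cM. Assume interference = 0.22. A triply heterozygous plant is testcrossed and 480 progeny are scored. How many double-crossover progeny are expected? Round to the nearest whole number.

Map distances give recombination frequencies of 0.230 and 0.220 for the two intervals.
With interference 0.22 (so coincidence = 0.78), expected double-crossover frequency = 0.230 × 0.220 × 0.78 = 0.03947.
Expected number = 0.03947 × 480 = 18.94 ≈ 19.

19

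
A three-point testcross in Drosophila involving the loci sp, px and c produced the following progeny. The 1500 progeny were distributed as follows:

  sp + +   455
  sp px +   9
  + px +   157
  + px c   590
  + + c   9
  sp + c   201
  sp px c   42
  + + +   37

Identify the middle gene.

px

The two most frequent reciprocal classes, sp + + and + px c, are the parental types, so the F1 was sp + + / + px c.
The two rarest classes, sp px + and + + c, are the double crossovers. Comparing them with the parentals, only the px allele has switched, so px is the middle locus and the order is sp – px – c.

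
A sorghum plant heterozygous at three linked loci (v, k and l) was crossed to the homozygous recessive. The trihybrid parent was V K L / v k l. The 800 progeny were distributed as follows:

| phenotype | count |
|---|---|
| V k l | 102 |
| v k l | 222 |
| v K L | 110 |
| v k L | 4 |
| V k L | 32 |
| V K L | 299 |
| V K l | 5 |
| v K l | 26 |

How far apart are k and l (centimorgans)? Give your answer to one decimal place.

The two rarest classes, V K l and v k L, are the double crossovers. Comparing them with the parentals, only the l allele has switched, so l is the middle locus and the order is v – l – k.
Crossovers in the l–k interval produce the single-crossover classes V k L and v K l (32 + 26 = 58) plus the double crossovers (9).
RF(l–k) = (58 + 9) / 800 = 67/800 = 0.0838 → 8.4 centimorgans.

8.4 centimorgans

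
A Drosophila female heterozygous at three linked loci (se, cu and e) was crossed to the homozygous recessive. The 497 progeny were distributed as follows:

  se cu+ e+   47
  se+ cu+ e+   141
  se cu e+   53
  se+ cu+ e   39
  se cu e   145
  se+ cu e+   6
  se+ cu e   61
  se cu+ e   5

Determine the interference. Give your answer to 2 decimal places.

0.55

The two most frequent reciprocal classes, se cu e and se+ cu+ e+, are the parental types, so the F1 was se cu e / se+ cu+ e+.
The two rarest classes, se cu+ e and se+ cu e+, are the double crossovers. Comparing them with the parentals, only the cu allele has switched, so cu is the middle locus and the order is e – cu – se.
e–cu: (92 + 11)/497 = 0.2072; cu–se: (108 + 11)/497 = 0.2394.
Expected DCO frequency = 0.2072 × 0.2394 ≈ 0.04960; observed = 11/497 ≈ 0.02213.
Coefficient of coincidence = 0.02213/0.04960 ≈ 0.45; interference = 1 − 0.45 = 0.55.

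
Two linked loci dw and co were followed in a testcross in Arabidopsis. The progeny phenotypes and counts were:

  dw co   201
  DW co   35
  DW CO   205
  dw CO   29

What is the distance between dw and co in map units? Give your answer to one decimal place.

The two most frequent classes, DW CO (205) and dw co (201), are the parental types, so the F1 was DW CO / dw co.
The recombinant classes are DW co and dw CO: 35 + 29 = 64.
Recombination frequency = 64/470 = 0.1362 ≈ 13.6%, i.e. 13.6 map units.

13.6 map units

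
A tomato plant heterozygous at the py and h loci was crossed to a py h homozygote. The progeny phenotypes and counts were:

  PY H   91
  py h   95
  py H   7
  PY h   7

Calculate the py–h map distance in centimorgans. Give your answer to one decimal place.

The two most frequent classes, PY H (91) and py h (95), are the parental types, so the F1 was PY H / py h.
The recombinant classes are PY h and py H: 7 + 7 = 14.
Recombination frequency = 14/200 = 0.0700 ≈ 7.0%, i.e. 7.0 centimorgans.

7.0 centimorgans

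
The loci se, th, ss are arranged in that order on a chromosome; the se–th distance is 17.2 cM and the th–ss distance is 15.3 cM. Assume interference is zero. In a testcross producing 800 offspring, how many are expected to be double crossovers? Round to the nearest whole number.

Map distances give recombination frequencies of 0.172 and 0.153 for the two intervals.
With no interference, expected double-crossover frequency = 0.172 × 0.153 = 0.02632.
Expected number = 0.02632 × 800 = 21.05 ≈ 21.

21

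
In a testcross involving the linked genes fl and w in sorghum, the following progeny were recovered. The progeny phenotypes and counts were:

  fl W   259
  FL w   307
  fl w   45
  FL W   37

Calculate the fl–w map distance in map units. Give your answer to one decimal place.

12.7 map units

The two most frequent classes, FL w (307) and fl W (259), are the parental types, so the F1 was FL w / fl W.
The recombinant classes are FL W and fl w: 37 + 45 = 82.
Recombination frequency = 82/648 = 0.1265 ≈ 12.7%, i.e. 12.7 map units.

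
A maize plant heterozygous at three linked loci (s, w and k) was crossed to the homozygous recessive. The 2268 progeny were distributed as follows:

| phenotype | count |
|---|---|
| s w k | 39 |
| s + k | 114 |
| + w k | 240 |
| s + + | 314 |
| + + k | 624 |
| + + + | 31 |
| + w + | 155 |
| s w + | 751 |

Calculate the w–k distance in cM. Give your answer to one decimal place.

27.5 cM

The two most frequent reciprocal classes, + + k and s w +, are the parental types, so the F1 was + + k / s w +.
The two rarest classes, + + + and s w k, are the double crossovers. Comparing them with the parentals, only the k allele has switched, so k is the middle locus and the order is w – k – s.
Crossovers in the w–k interval produce the single-crossover classes + w k and s + + (240 + 314 = 554) plus the double crossovers (70).
RF(w–k) = (554 + 70) / 2268 = 624/2268 = 0.2751 → 27.5 cM.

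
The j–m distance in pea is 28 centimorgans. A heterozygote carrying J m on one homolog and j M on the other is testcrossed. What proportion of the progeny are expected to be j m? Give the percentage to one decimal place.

14.0%

A map distance of 28 centimorgans corresponds to a recombination frequency of 0.280.
The F1 is J m / j M, so j m is a recombinant gamete class with expected frequency r/2 = 0.280/2 = 0.1400.
That is 0.1400 = 14.0% of the progeny.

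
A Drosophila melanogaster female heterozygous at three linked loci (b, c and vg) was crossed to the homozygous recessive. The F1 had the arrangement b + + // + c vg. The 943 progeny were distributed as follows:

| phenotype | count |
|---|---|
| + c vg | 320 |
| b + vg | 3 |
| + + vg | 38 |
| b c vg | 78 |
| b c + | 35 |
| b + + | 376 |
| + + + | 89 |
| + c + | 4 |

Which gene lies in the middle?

The two rarest classes, b + vg and + c +, are the double crossovers. Comparing them with the parentals, only the vg allele has switched, so vg is the middle locus and the order is c – vg – b.

vg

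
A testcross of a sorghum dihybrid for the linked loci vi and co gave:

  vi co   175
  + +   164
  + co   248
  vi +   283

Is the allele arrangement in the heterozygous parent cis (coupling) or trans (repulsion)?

trans

The two most frequent classes are + co (248) and vi + (283); these are the parental (non-recombinant) types.
So the F1 carried + co on one chromosome and vi + on the other — the recessive alleles are on opposite chromosomes (trans / repulsion).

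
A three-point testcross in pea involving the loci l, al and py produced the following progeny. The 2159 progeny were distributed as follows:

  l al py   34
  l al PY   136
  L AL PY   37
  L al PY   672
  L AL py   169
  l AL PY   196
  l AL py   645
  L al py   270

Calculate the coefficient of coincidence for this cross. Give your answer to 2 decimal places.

The two most frequent reciprocal classes, l AL py and L al PY, are the parental types, so the F1 was l AL py / L al PY.
The two rarest classes, l al py and L AL PY, are the double crossovers. Comparing them with the parentals, only the al allele has switched, so al is the middle locus and the order is l – al – py.
l–al: (305 + 71)/2159 = 0.1742; al–py: (466 + 71)/2159 = 0.2487.
Expected DCO frequency = 0.1742 × 0.2487 ≈ 0.04332; observed = 71/2159 ≈ 0.03289.
Coefficient of coincidence = 0.03289/0.04332 ≈ 0.76.

0.76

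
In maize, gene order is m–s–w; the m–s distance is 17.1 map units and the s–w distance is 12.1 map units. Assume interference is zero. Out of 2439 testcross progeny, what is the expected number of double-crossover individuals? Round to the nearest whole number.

Map distances give recombination frequencies of 0.171 and 0.121 for the two intervals.
With no interference, expected double-crossover frequency = 0.171 × 0.121 = 0.02069.
Expected number = 0.02069 × 2439 = 50.47 ≈ 50.

50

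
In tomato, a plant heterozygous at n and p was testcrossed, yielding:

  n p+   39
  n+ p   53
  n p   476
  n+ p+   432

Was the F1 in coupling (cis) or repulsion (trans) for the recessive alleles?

cis

The two most frequent classes are n+ p+ (432) and n p (476); these are the parental (non-recombinant) types.
So the F1 carried n+ p+ on one chromosome and n p on the other — the recessive alleles are on the same chromosome (cis / coupling).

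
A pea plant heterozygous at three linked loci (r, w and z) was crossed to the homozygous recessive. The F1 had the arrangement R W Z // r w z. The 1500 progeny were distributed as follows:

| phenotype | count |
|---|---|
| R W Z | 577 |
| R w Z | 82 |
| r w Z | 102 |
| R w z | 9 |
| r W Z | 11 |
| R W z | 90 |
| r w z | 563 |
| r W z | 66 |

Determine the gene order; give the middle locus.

The two rarest classes, r W Z and R w z, are the double crossovers. Comparing them with the parentals, only the r allele has switched, so r is the middle locus and the order is z – r – w.

r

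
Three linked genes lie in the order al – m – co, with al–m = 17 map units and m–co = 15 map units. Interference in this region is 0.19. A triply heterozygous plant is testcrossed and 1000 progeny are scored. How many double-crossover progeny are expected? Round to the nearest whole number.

21

Map distances give recombination frequencies of 0.170 and 0.150 for the two intervals.
With interference 0.19 (so coincidence = 0.81), expected double-crossover frequency = 0.170 × 0.150 × 0.81 = 0.02066.
Expected number = 0.02066 × 1000 = 20.66 ≈ 21.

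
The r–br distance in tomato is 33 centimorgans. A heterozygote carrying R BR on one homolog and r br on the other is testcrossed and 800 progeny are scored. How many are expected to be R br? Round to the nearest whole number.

132

A map distance of 33 centimorgans corresponds to a recombination frequency of 0.330.
The F1 is R BR / r br, so R br is a recombinant gamete class with expected frequency r/2 = 0.330/2 = 0.1650.
Expected number = 0.1650 × 800 = 132.00 ≈ 132.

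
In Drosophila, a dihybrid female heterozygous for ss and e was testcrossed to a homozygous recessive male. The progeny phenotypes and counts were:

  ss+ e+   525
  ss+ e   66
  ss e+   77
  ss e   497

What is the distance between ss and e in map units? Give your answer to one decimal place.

The two most frequent classes, ss+ e+ (525) and ss e (497), are the parental types, so the F1 was ss+ e+ / ss e.
The recombinant classes are ss+ e and ss e+: 66 + 77 = 143.
Recombination frequency = 143/1165 = 0.1227 ≈ 12.3%, i.e. 12.3 map units.

12.3 map units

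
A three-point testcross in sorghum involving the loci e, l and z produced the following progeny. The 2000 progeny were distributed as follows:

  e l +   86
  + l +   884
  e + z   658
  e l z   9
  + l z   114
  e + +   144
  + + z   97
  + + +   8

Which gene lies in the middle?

l

The two most frequent reciprocal classes, e + z and + l +, are the parental types, so the F1 was e + z / + l +.
The two rarest classes, e l z and + + +, are the double crossovers. Comparing them with the parentals, only the l allele has switched, so l is the middle locus and the order is e – l – z.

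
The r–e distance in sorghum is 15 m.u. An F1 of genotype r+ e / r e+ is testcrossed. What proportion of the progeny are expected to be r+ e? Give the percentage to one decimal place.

42.5%

A map distance of 15 m.u. corresponds to a recombination frequency of 0.150.
The F1 is r+ e / r e+, so r+ e is a parental gamete class with expected frequency (1 − r)/2 = 0.850/2 = 0.4250.
That is 0.4250 = 42.5% of the progeny.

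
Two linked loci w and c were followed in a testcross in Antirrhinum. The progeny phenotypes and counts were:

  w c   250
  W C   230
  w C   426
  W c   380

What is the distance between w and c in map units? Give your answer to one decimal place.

The two most frequent classes, W c (380) and w C (426), are the parental types, so the F1 was W c / w C.
The recombinant classes are W C and w c: 230 + 250 = 480.
Recombination frequency = 480/1286 = 0.3733 ≈ 37.3%, i.e. 37.3 map units.

37.3 map units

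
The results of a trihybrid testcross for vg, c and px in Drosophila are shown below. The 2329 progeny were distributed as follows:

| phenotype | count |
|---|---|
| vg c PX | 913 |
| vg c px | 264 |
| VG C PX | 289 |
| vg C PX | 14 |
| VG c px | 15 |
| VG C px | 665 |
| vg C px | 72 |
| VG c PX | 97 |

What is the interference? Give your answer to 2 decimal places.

The two most frequent reciprocal classes, VG C px and vg c PX, are the parental types, so the F1 was VG C px / vg c PX.
The two rarest classes, VG c px and vg C PX, are the double crossovers. Comparing them with the parentals, only the c allele has switched, so c is the middle locus and the order is px – c – vg.
px–c: (553 + 29)/2329 = 0.2499; c–vg: (169 + 29)/2329 = 0.0850.
Expected DCO frequency = 0.2499 × 0.0850 ≈ 0.02124; observed = 29/2329 ≈ 0.01245.
Coefficient of coincidence = 0.01245/0.02124 ≈ 0.59; interference = 1 − 0.59 = 0.41.

0.41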